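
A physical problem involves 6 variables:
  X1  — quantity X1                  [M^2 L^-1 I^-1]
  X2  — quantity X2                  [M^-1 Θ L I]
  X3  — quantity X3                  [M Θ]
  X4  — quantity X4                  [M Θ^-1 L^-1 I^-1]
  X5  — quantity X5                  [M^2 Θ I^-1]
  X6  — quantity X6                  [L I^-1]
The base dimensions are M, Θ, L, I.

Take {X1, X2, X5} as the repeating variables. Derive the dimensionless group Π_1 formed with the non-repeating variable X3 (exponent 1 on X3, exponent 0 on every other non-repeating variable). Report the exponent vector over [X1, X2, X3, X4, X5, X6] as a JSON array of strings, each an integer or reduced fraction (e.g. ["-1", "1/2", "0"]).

["-1", "-1", "1", "0", "0", "0"]

Write exponents as rows M,Θ,L,I / cols X1,X2,X3,X4,X5,X6:
  M: [ 2 -1  1  1  2  0]
  Θ: [ 0  1  1 -1  1  0]
  L: [-1  1  0 -1  0  1]
  I: [-1  1  0 -1 -1 -1]
Echelon form has 3 nonzero rows (pivots: X1,X2,X5)
Pivot set = {X1,X2,X5}, free = {X3,X4,X6}
RREF:
  r0: [   1    0    1    0    0   -3]
  r1: [   0    1    1   -1    0   -2]
  r2: [   0    0    0    0    1    2]
  r3: [   0    0    0    0    0    0]
Fix exponent of X3 at 1, X4 at 0, X6 at 0; solve each RREF row for its pivot's exponent:
  r0: exp(X1) + (1)·1 = 0 ⇒ exp(X1) = -1
  r1: exp(X2) + (1)·1 = 0 ⇒ exp(X2) = -1
  r2: exp(X5) + (0)·1 = 0 ⇒ exp(X5) = 0
Π_1 = X1^-1 · X2^-1 · X3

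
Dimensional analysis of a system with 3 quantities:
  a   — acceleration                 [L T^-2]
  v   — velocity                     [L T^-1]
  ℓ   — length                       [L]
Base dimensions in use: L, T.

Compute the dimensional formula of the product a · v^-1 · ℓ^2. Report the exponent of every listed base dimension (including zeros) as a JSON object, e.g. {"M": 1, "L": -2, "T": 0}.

Dimensional matrix (L×T by a×v×ℓ):
  L: [ 1  1  1]
  T: [-2 -1  0]
  [L]: (1)·1+(-1)·1+(2)·1 = 2
  [T]: (1)·-2+(-1)·-1+(2)·0 = -1
⇒ L^2 T^-1

{"L": 2, "T": -1}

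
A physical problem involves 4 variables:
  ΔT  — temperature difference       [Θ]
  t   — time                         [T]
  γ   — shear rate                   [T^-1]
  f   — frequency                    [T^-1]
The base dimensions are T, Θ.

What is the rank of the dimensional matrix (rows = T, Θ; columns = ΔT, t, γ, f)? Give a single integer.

2

Write exponents as rows T,Θ / cols ΔT,t,γ,f:
  T: [ 0  1 -1 -1]
  Θ: [ 1  0  0  0]
Row reduction gives pivot columns ΔT,t; rank = 2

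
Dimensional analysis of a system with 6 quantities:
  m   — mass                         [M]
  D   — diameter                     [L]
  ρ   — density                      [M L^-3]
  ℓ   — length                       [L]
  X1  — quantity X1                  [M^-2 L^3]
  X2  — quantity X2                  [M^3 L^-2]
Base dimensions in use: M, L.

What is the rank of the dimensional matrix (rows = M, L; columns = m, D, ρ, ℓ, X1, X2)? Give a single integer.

2

Exponent matrix [M,L] × [m,D,ρ,ℓ,X1,X2]:
  M: [ 1  0  1  0 -2  3]
  L: [ 0  1 -3  1  3 -2]
Row reduction gives pivot columns m,D; rank = 2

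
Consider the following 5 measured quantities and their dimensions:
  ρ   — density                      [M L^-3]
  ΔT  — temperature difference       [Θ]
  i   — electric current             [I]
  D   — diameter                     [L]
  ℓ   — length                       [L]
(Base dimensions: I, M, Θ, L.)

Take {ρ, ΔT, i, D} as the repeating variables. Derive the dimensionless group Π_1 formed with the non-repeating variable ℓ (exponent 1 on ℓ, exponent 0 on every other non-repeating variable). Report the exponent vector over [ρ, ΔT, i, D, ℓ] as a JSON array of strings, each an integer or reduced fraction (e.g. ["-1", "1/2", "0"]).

["0", "0", "0", "-1", "1"]

Write exponents as rows I,M,Θ,L / cols ρ,ΔT,i,D,ℓ:
  I: [ 0  0  1  0  0]
  M: [ 1  0  0  0  0]
  Θ: [ 0  1  0  0  0]
  L: [-3  0  0  1  1]
Row reduction gives pivot columns ρ,ΔT,i,D; rank = 4
Pivot set = {ρ,ΔT,i,D}, free = {ℓ}
RREF:
  r0: [   1    0    0    0    0]
  r1: [   0    1    0    0    0]
  r2: [   0    0    1    0    0]
  r3: [   0    0    0    1    1]
Fix exponent of ℓ at 1; solve each RREF row for its pivot's exponent:
  r0: exp(ρ) + (0)·1 = 0 ⇒ exp(ρ) = 0
  r1: exp(ΔT) + (0)·1 = 0 ⇒ exp(ΔT) = 0
  r2: exp(i) + (0)·1 = 0 ⇒ exp(i) = 0
  r3: exp(D) + (1)·1 = 0 ⇒ exp(D) = -1
Π_1 = D^-1 · ℓ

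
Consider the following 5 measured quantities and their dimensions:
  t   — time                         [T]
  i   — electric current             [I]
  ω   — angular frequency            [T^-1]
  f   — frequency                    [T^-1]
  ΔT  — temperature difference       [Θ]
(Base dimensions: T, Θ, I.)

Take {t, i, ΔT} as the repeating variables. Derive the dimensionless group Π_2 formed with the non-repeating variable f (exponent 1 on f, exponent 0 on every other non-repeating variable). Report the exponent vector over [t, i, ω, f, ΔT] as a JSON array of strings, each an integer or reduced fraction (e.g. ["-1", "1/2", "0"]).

Exponent matrix [T,Θ,I] × [t,i,ω,f,ΔT]:
  T: [ 1  0 -1 -1  0]
  Θ: [ 0  0  0  0  1]
  I: [ 0  1  0  0  0]
RREF → pivots at {t,i,ΔT} ⇒ r = 3
Repeat: t,i,ΔT; free: ω,f
RREF:
  r0: [   1    0   -1   -1    0]
  r1: [   0    1    0    0    0]
  r2: [   0    0    0    0    1]
Fix exponent of f at 1, ω at 0; solve each RREF row for its pivot's exponent:
  r0: exp(t) + (-1)·1 = 0 ⇒ exp(t) = 1
  r1: exp(i) + (0)·1 = 0 ⇒ exp(i) = 0
  r2: exp(ΔT) + (0)·1 = 0 ⇒ exp(ΔT) = 0
Π_2 = t · f

["1", "0", "0", "1", "0"]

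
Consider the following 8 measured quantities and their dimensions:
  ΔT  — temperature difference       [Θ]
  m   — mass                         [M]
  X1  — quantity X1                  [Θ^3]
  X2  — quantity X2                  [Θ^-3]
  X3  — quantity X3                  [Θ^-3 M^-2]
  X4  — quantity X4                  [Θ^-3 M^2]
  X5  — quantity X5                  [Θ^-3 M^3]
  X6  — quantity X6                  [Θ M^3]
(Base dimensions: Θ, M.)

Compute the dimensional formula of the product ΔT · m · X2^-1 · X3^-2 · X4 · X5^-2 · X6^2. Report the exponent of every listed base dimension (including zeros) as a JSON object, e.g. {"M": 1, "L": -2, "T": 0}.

Write exponents as rows Θ,M / cols ΔT,m,X1,X2,X3,X4,X5,X6:
  Θ: [ 1  0  3 -3 -3 -3 -3  1]
  M: [ 0  1  0  0 -2  2  3  3]
  [Θ]: (1)·1+(1)·0+(-1)·-3+(-2)·-3+(1)·-3+(-2)·-3+(2)·1 = 15
  [M]: (1)·0+(1)·1+(-1)·0+(-2)·-2+(1)·2+(-2)·3+(2)·3 = 7
⇒ Θ^15 M^7

{"Θ": 15, "M": 7}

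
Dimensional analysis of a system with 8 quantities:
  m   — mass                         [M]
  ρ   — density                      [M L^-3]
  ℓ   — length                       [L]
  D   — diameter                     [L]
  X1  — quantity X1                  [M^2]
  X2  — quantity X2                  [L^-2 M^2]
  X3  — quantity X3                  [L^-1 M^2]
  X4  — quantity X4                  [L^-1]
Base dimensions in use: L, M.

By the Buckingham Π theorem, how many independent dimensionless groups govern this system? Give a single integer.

6

Dimensional matrix (L×M by m×ρ×ℓ×D×X1×X2×X3×X4):
  L: [ 0 -3  1  1  0 -2 -1 -1]
  M: [ 1  1  0  0  2  2  2  0]
Row reduction gives pivot columns m,ρ; rank = 2
n=8, r=2 ⇒ 6 dimensionless groups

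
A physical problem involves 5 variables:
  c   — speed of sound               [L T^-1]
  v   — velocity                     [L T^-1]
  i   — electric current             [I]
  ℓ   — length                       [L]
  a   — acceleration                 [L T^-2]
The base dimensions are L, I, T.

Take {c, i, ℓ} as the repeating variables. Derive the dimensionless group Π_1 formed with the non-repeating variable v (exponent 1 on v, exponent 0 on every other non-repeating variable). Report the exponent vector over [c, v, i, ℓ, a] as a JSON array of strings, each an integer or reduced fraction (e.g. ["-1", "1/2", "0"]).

["-1", "1", "0", "0", "0"]

Dimensional matrix (L×I×T by c×v×i×ℓ×a):
  L: [ 1  1  0  1  1]
  I: [ 0  0  1  0  0]
  T: [-1 -1  0  0 -2]
Echelon form has 3 nonzero rows (pivots: c,i,ℓ)
Pivot set = {c,i,ℓ}, free = {v,a}
RREF:
  r0: [   1    1    0    0    2]
  r1: [   0    0    1    0    0]
  r2: [   0    0    0    1   -1]
Fix exponent of v at 1, a at 0; solve each RREF row for its pivot's exponent:
  r0: exp(c) + (1)·1 = 0 ⇒ exp(c) = -1
  r1: exp(i) + (0)·1 = 0 ⇒ exp(i) = 0
  r2: exp(ℓ) + (0)·1 = 0 ⇒ exp(ℓ) = 0
Π_1 = c^-1 · v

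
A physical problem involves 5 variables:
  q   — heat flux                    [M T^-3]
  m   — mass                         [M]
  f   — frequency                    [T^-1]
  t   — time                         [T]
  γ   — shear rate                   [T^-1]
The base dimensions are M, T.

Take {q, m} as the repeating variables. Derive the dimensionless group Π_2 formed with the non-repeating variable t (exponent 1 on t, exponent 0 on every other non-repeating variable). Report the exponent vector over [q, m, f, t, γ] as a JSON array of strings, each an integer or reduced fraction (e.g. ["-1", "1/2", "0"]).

Write exponents as rows M,T / cols q,m,f,t,γ:
  M: [ 1  1  0  0  0]
  T: [-3  0 -1  1 -1]
Row reduction gives pivot columns q,m; rank = 2
Repeat: q,m; free: f,t,γ
RREF:
  r0: [   1    0  1/3 -1/3  1/3]
  r1: [   0    1 -1/3  1/3 -1/3]
Fix exponent of t at 1, f at 0, γ at 0; solve each RREF row for its pivot's exponent:
  r0: exp(q) + (-1/3)·1 = 0 ⇒ exp(q) = 1/3
  r1: exp(m) + (1/3)·1 = 0 ⇒ exp(m) = -1/3
Π_2 = q^(1/3) · m^(-1/3) · t

["1/3", "-1/3", "0", "1", "0"]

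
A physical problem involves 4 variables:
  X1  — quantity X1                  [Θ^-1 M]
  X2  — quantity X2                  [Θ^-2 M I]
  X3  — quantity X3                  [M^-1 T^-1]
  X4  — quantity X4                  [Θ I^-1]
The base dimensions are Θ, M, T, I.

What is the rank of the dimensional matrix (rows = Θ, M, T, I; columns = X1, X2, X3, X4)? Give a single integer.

3

Exponent matrix [Θ,M,T,I] × [X1,X2,X3,X4]:
  Θ: [-1 -2  0  1]
  M: [ 1  1 -1  0]
  T: [ 0  0 -1  0]
  I: [ 0  1  0 -1]
RREF → pivots at {X1,X2,X3} ⇒ r = 3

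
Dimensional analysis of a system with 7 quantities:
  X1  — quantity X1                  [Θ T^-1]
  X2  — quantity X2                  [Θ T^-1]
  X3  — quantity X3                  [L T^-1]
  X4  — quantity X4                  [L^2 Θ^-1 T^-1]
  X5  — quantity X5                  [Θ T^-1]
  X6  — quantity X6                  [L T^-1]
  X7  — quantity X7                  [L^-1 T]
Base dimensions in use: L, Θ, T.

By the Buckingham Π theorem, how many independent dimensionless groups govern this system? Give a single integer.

Write exponents as rows L,Θ,T / cols X1,X2,X3,X4,X5,X6,X7:
  L: [ 0  0  1  2  0  1 -1]
  Θ: [ 1  1  0 -1  1  0  0]
  T: [-1 -1 -1 -1 -1 -1  1]
Echelon form has 2 nonzero rows (pivots: X1,X3)
Π count = n − r = 7 − 2 = 5

5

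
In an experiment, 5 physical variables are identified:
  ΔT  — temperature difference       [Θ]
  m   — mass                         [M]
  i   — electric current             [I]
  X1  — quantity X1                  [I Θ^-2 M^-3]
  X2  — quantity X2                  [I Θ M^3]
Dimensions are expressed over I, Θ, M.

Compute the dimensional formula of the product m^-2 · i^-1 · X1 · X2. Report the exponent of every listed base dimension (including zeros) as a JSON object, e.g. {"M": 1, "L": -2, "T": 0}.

Dimensional matrix (I×Θ×M by ΔT×m×i×X1×X2):
  I: [ 0  0  1  1  1]
  Θ: [ 1  0  0 -2  1]
  M: [ 0  1  0 -3  3]
  [I]: (-2)·0+(-1)·1+(1)·1+(1)·1 = 1
  [Θ]: (-2)·0+(-1)·0+(1)·-2+(1)·1 = -1
  [M]: (-2)·1+(-1)·0+(1)·-3+(1)·3 = -2
⇒ I Θ^-1 M^-2

{"I": 1, "Θ": -1, "M": -2}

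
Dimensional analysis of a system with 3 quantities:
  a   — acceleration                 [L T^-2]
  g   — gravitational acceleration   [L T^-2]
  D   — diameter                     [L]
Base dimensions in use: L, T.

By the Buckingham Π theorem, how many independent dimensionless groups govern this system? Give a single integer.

1

Exponent matrix [L,T] × [a,g,D]:
  L: [ 1  1  1]
  T: [-2 -2  0]
RREF → pivots at {a,D} ⇒ r = 2
Π count = n − r = 3 − 2 = 1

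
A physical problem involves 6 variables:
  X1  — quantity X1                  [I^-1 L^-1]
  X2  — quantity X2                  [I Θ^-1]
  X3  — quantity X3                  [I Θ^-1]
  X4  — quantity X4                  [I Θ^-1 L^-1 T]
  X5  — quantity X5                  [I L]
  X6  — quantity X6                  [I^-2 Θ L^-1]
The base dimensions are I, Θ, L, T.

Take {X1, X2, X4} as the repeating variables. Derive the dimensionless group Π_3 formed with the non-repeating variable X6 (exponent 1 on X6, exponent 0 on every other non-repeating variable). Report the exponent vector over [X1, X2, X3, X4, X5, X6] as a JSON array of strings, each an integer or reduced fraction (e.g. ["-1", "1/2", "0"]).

["-1", "1", "0", "0", "0", "1"]

Exponent matrix [I,Θ,L,T] × [X1,X2,X3,X4,X5,X6]:
  I: [-1  1  1  1  1 -2]
  Θ: [ 0 -1 -1 -1  0  1]
  L: [-1  0  0 -1  1 -1]
  T: [ 0  0  0  1  0  0]
Row reduction gives pivot columns X1,X2,X4; rank = 3
Repeat: X1,X2,X4; free: X3,X5,X6
RREF:
  r0: [   1    0    0    0   -1    1]
  r1: [   0    1    1    0    0   -1]
  r2: [   0    0    0    1    0    0]
  r3: [   0    0    0    0    0    0]
Fix exponent of X6 at 1, X3 at 0, X5 at 0; solve each RREF row for its pivot's exponent:
  r0: exp(X1) + (1)·1 = 0 ⇒ exp(X1) = -1
  r1: exp(X2) + (-1)·1 = 0 ⇒ exp(X2) = 1
  r2: exp(X4) + (0)·1 = 0 ⇒ exp(X4) = 0
Π_3 = X1^-1 · X2 · X6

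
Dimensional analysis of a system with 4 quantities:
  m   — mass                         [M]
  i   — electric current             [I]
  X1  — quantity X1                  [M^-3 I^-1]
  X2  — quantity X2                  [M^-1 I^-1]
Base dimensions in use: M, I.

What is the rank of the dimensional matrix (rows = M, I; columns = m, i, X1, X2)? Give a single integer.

Dimensional matrix (M×I by m×i×X1×X2):
  M: [ 1  0 -3 -1]
  I: [ 0  1 -1 -1]
Row reduction gives pivot columns m,i; rank = 2

2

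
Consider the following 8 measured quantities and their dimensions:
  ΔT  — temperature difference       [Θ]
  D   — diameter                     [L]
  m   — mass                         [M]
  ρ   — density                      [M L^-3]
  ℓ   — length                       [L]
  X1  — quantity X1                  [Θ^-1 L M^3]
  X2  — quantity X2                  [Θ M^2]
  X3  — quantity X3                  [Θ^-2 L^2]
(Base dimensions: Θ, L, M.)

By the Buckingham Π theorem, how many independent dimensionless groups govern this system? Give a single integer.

Write exponents as rows Θ,L,M / cols ΔT,D,m,ρ,ℓ,X1,X2,X3:
  Θ: [ 1  0  0  0  0 -1  1 -2]
  L: [ 0  1  0 -3  1  1  0  2]
  M: [ 0  0  1  1  0  3  2  0]
Row reduction gives pivot columns ΔT,D,m; rank = 3
Π count = n − r = 8 − 3 = 5

5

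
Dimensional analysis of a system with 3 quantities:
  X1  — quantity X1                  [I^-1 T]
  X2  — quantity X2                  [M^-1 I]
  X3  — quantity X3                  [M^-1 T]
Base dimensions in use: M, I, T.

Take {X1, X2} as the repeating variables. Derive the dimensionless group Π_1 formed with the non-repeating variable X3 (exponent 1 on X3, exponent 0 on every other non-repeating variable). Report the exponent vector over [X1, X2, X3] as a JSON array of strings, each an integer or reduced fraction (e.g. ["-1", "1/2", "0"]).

Exponent matrix [M,I,T] × [X1,X2,X3]:
  M: [ 0 -1 -1]
  I: [-1  1  0]
  T: [ 1  0  1]
RREF → pivots at {X1,X2} ⇒ r = 2
Pivot set = {X1,X2}, free = {X3}
RREF:
  r0: [   1    0    1]
  r1: [   0    1    1]
  r2: [   0    0    0]
Fix exponent of X3 at 1; solve each RREF row for its pivot's exponent:
  r0: exp(X1) + (1)·1 = 0 ⇒ exp(X1) = -1
  r1: exp(X2) + (1)·1 = 0 ⇒ exp(X2) = -1
Π_1 = X1^-1 · X2^-1 · X3

["-1", "-1", "1"]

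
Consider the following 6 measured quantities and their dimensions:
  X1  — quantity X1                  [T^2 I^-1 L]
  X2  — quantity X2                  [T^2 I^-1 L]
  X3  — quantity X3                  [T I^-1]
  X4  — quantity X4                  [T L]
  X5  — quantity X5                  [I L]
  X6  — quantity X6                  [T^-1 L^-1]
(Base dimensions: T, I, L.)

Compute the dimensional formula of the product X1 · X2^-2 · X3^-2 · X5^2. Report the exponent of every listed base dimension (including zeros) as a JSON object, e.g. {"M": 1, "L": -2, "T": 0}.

Dimensional matrix (T×I×L by X1×X2×X3×X4×X5×X6):
  T: [ 2  2  1  1  0 -1]
  I: [-1 -1 -1  0  1  0]
  L: [ 1  1  0  1  1 -1]
  [T]: (1)·2+(-2)·2+(-2)·1+(2)·0 = -4
  [I]: (1)·-1+(-2)·-1+(-2)·-1+(2)·1 = 5
  [L]: (1)·1+(-2)·1+(-2)·0+(2)·1 = 1
⇒ T^-4 I^5 L

{"T": -4, "I": 5, "L": 1}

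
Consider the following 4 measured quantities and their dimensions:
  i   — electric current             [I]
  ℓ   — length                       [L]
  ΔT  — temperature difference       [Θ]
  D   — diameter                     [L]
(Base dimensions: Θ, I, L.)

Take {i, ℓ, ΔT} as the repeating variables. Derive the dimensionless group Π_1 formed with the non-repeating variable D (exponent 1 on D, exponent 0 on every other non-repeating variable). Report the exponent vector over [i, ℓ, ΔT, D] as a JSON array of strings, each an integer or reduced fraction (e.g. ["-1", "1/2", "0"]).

Exponent matrix [Θ,I,L] × [i,ℓ,ΔT,D]:
  Θ: [ 0  0  1  0]
  I: [ 1  0  0  0]
  L: [ 0  1  0  1]
RREF → pivots at {i,ℓ,ΔT} ⇒ r = 3
Repeat: i,ℓ,ΔT; free: D
RREF:
  r0: [   1    0    0    0]
  r1: [   0    1    0    1]
  r2: [   0    0    1    0]
Fix exponent of D at 1; solve each RREF row for its pivot's exponent:
  r0: exp(i) + (0)·1 = 0 ⇒ exp(i) = 0
  r1: exp(ℓ) + (1)·1 = 0 ⇒ exp(ℓ) = -1
  r2: exp(ΔT) + (0)·1 = 0 ⇒ exp(ΔT) = 0
Π_1 = ℓ^-1 · D

["0", "-1", "0", "1"]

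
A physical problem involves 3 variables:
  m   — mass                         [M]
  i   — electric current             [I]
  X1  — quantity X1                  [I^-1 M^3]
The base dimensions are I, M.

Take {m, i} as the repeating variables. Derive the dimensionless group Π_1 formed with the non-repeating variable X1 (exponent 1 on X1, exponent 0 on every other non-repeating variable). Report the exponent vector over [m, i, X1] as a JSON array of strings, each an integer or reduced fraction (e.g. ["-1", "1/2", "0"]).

["-3", "1", "1"]

Dimensional matrix (I×M by m×i×X1):
  I: [ 0  1 -1]
  M: [ 1  0  3]
Echelon form has 2 nonzero rows (pivots: m,i)
Repeat: m,i; free: X1
RREF:
  r0: [   1    0    3]
  r1: [   0    1   -1]
Fix exponent of X1 at 1; solve each RREF row for its pivot's exponent:
  r0: exp(m) + (3)·1 = 0 ⇒ exp(m) = -3
  r1: exp(i) + (-1)·1 = 0 ⇒ exp(i) = 1
Π_1 = m^-3 · i · X1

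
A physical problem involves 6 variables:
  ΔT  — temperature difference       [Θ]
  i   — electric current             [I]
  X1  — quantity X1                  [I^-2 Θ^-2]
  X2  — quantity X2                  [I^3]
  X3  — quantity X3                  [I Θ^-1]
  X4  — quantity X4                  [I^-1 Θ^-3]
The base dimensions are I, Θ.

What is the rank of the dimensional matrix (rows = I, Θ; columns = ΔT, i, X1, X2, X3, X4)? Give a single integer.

2

Dimensional matrix (I×Θ by ΔT×i×X1×X2×X3×X4):
  I: [ 0  1 -2  3  1 -1]
  Θ: [ 1  0 -2  0 -1 -3]
RREF → pivots at {ΔT,i} ⇒ r = 2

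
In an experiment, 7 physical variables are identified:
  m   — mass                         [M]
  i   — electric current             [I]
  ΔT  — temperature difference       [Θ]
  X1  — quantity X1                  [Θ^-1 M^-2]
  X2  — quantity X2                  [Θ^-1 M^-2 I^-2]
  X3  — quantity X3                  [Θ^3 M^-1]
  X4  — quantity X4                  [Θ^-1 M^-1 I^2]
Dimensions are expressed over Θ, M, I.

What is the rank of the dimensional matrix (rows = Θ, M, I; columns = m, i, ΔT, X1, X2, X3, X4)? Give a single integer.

Exponent matrix [Θ,M,I] × [m,i,ΔT,X1,X2,X3,X4]:
  Θ: [ 0  0  1 -1 -1  3 -1]
  M: [ 1  0  0 -2 -2 -1 -1]
  I: [ 0  1  0  0 -2  0  2]
RREF → pivots at {m,i,ΔT} ⇒ r = 3

3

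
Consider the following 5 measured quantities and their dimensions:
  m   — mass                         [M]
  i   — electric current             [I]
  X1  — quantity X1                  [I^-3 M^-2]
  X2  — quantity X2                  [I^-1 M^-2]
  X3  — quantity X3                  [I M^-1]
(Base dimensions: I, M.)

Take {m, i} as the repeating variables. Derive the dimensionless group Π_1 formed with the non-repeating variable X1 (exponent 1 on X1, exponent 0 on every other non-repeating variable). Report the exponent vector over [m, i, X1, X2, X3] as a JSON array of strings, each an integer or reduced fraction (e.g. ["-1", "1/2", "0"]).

Write exponents as rows I,M / cols m,i,X1,X2,X3:
  I: [ 0  1 -3 -1  1]
  M: [ 1  0 -2 -2 -1]
Echelon form has 2 nonzero rows (pivots: m,i)
Pivot set = {m,i}, free = {X1,X2,X3}
RREF:
  r0: [   1    0   -2   -2   -1]
  r1: [   0    1   -3   -1    1]
Fix exponent of X1 at 1, X2 at 0, X3 at 0; solve each RREF row for its pivot's exponent:
  r0: exp(m) + (-2)·1 = 0 ⇒ exp(m) = 2
  r1: exp(i) + (-3)·1 = 0 ⇒ exp(i) = 3
Π_1 = m^2 · i^3 · X1

["2", "3", "1", "0", "0"]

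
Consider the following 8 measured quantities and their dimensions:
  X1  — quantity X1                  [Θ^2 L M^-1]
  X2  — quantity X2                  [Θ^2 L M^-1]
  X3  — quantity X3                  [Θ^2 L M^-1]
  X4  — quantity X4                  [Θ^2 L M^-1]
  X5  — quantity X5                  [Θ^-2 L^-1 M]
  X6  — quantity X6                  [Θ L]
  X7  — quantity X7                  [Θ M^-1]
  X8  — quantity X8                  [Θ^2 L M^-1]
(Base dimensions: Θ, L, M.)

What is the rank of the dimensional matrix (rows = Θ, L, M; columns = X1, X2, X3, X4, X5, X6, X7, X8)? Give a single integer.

2

Exponent matrix [Θ,L,M] × [X1,X2,X3,X4,X5,X6,X7,X8]:
  Θ: [ 2  2  2  2 -2  1  1  2]
  L: [ 1  1  1  1 -1  1  0  1]
  M: [-1 -1 -1 -1  1  0 -1 -1]
Echelon form has 2 nonzero rows (pivots: X1,X6)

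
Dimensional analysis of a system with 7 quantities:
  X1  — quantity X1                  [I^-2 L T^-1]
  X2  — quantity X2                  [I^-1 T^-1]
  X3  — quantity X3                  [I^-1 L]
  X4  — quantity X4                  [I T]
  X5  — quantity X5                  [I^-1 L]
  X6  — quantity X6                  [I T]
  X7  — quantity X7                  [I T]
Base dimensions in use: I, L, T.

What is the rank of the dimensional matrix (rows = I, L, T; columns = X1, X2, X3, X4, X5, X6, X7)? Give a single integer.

2

Exponent matrix [I,L,T] × [X1,X2,X3,X4,X5,X6,X7]:
  I: [-2 -1 -1  1 -1  1  1]
  L: [ 1  0  1  0  1  0  0]
  T: [-1 -1  0  1  0  1  1]
Echelon form has 2 nonzero rows (pivots: X1,X2)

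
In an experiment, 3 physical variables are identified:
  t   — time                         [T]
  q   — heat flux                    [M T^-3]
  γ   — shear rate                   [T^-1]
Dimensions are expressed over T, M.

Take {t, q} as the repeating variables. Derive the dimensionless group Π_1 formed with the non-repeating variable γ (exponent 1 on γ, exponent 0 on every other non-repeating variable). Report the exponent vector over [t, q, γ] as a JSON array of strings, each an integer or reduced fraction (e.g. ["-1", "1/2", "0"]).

["1", "0", "1"]

Dimensional matrix (T×M by t×q×γ):
  T: [ 1 -3 -1]
  M: [ 0  1  0]
Row reduction gives pivot columns t,q; rank = 2
Pivot set = {t,q}, free = {γ}
RREF:
  r0: [   1    0   -1]
  r1: [   0    1    0]
Fix exponent of γ at 1; solve each RREF row for its pivot's exponent:
  r0: exp(t) + (-1)·1 = 0 ⇒ exp(t) = 1
  r1: exp(q) + (0)·1 = 0 ⇒ exp(q) = 0
Π_1 = t · γ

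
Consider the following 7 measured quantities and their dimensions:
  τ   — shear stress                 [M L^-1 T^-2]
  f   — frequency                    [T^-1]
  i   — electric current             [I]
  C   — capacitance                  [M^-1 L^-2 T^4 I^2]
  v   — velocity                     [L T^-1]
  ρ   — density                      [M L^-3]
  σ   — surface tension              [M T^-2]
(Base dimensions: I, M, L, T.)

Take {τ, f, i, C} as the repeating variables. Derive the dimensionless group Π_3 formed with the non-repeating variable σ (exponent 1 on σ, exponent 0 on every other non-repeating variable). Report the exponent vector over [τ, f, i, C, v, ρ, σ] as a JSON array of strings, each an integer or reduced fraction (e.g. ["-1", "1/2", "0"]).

Write exponents as rows I,M,L,T / cols τ,f,i,C,v,ρ,σ:
  I: [ 0  0  1  2  0  0  0]
  M: [ 1  0  0 -1  0  1  1]
  L: [-1  0  0 -2  1 -3  0]
  T: [-2 -1  0  4 -1  0 -2]
Echelon form has 4 nonzero rows (pivots: τ,f,i,C)
Pivot set = {τ,f,i,C}, free = {v,ρ,σ}
RREF:
  r0: [   1    0    0    0 -1/3  5/3  2/3]
  r1: [   0    1    0    0  1/3 -2/3 -2/3]
  r2: [   0    0    1    0  2/3 -4/3  2/3]
  r3: [   0    0    0    1 -1/3  2/3 -1/3]
Fix exponent of σ at 1, v at 0, ρ at 0; solve each RREF row for its pivot's exponent:
  r0: exp(τ) + (2/3)·1 = 0 ⇒ exp(τ) = -2/3
  r1: exp(f) + (-2/3)·1 = 0 ⇒ exp(f) = 2/3
  r2: exp(i) + (2/3)·1 = 0 ⇒ exp(i) = -2/3
  r3: exp(C) + (-1/3)·1 = 0 ⇒ exp(C) = 1/3
Π_3 = τ^(-2/3) · f^(2/3) · i^(-2/3) · C^(1/3) · σ

["-2/3", "2/3", "-2/3", "1/3", "0", "0", "1"]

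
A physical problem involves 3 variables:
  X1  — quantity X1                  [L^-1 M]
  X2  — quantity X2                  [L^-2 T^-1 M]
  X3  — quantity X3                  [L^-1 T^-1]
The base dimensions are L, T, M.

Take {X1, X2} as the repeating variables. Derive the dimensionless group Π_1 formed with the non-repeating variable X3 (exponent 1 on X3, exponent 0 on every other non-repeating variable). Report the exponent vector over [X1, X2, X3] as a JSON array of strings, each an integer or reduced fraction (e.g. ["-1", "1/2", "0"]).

Write exponents as rows L,T,M / cols X1,X2,X3:
  L: [-1 -2 -1]
  T: [ 0 -1 -1]
  M: [ 1  1  0]
Echelon form has 2 nonzero rows (pivots: X1,X2)
Pivot set = {X1,X2}, free = {X3}
RREF:
  r0: [   1    0   -1]
  r1: [   0    1    1]
  r2: [   0    0    0]
Fix exponent of X3 at 1; solve each RREF row for its pivot's exponent:
  r0: exp(X1) + (-1)·1 = 0 ⇒ exp(X1) = 1
  r1: exp(X2) + (1)·1 = 0 ⇒ exp(X2) = -1
Π_1 = X1 · X2^-1 · X3

["1", "-1", "1"]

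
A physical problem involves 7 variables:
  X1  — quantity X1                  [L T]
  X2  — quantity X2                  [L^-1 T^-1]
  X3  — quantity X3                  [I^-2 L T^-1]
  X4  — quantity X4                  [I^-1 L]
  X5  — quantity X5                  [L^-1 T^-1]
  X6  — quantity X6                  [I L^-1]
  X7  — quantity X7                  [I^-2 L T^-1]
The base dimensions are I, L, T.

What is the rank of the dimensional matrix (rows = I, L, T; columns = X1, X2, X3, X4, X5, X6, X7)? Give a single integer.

Dimensional matrix (I×L×T by X1×X2×X3×X4×X5×X6×X7):
  I: [ 0  0 -2 -1  0  1 -2]
  L: [ 1 -1  1  1 -1 -1  1]
  T: [ 1 -1 -1  0 -1  0 -1]
RREF → pivots at {X1,X3} ⇒ r = 2

2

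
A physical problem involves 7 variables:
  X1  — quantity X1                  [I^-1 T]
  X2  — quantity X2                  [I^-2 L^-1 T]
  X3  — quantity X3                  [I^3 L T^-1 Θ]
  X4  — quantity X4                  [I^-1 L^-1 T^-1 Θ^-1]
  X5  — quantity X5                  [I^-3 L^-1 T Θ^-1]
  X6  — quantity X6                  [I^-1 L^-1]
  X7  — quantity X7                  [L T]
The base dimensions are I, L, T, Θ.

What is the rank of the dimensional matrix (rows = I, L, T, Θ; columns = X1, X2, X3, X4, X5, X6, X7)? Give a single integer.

Dimensional matrix (I×L×T×Θ by X1×X2×X3×X4×X5×X6×X7):
  I: [-1 -2  3 -1 -3 -1  0]
  L: [ 0 -1  1 -1 -1 -1  1]
  T: [ 1  1 -1 -1  1  0  1]
  Θ: [ 0  0  1 -1 -1  0  0]
Row reduction gives pivot columns X1,X2,X3; rank = 3

3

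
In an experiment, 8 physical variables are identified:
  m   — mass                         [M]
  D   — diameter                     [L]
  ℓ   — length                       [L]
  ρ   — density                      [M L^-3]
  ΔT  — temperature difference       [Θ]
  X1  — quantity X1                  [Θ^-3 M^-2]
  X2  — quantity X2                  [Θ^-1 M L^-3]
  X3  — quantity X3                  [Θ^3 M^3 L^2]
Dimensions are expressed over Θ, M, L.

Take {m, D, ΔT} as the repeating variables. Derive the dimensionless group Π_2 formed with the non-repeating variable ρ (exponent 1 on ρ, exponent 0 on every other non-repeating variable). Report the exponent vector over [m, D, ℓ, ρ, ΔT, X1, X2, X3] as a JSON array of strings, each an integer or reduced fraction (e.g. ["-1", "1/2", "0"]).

Exponent matrix [Θ,M,L] × [m,D,ℓ,ρ,ΔT,X1,X2,X3]:
  Θ: [ 0  0  0  0  1 -3 -1  3]
  M: [ 1  0  0  1  0 -2  1  3]
  L: [ 0  1  1 -3  0  0 -3  2]
Row reduction gives pivot columns m,D,ΔT; rank = 3
Repeat: m,D,ΔT; free: ℓ,ρ,X1,X2,X3
RREF:
  r0: [   1    0    0    1    0   -2    1    3]
  r1: [   0    1    1   -3    0    0   -3    2]
  r2: [   0    0    0    0    1   -3   -1    3]
Fix exponent of ρ at 1, ℓ at 0, X1 at 0, X2 at 0, X3 at 0; solve each RREF row for its pivot's exponent:
  r0: exp(m) + (1)·1 = 0 ⇒ exp(m) = -1
  r1: exp(D) + (-3)·1 = 0 ⇒ exp(D) = 3
  r2: exp(ΔT) + (0)·1 = 0 ⇒ exp(ΔT) = 0
Π_2 = m^-1 · D^3 · ρ

["-1", "3", "0", "1", "0", "0", "0", "0"]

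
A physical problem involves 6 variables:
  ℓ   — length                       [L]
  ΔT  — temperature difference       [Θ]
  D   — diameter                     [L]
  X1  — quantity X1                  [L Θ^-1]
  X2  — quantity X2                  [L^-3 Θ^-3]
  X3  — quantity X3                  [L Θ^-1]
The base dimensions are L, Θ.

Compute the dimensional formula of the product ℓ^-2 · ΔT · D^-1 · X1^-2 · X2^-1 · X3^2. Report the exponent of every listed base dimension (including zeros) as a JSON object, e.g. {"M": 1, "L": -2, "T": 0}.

{"L": 0, "Θ": 4}

Dimensional matrix (L×Θ by ℓ×ΔT×D×X1×X2×X3):
  L: [ 1  0  1  1 -3  1]
  Θ: [ 0  1  0 -1 -3 -1]
  [L]: (-2)·1+(1)·0+(-1)·1+(-2)·1+(-1)·-3+(2)·1 = 0
  [Θ]: (-2)·0+(1)·1+(-1)·0+(-2)·-1+(-1)·-3+(2)·-1 = 4
⇒ Θ^4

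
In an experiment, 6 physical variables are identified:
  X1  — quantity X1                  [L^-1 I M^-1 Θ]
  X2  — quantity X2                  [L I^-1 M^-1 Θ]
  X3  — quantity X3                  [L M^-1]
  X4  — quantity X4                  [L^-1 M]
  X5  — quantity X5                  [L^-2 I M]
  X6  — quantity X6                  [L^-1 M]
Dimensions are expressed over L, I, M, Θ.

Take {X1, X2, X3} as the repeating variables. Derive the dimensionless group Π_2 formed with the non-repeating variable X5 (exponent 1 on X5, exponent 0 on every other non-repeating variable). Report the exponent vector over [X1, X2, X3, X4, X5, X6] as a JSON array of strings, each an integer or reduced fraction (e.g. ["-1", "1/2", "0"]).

Write exponents as rows L,I,M,Θ / cols X1,X2,X3,X4,X5,X6:
  L: [-1  1  1 -1 -2 -1]
  I: [ 1 -1  0  0  1  0]
  M: [-1 -1 -1  1  1  1]
  Θ: [ 1  1  0  0  0  0]
Row reduction gives pivot columns X1,X2,X3; rank = 3
Repeat: X1,X2,X3; free: X4,X5,X6
RREF:
  r0: [   1    0    0    0  1/2    0]
  r1: [   0    1    0    0 -1/2    0]
  r2: [   0    0    1   -1   -1   -1]
  r3: [   0    0    0    0    0    0]
Fix exponent of X5 at 1, X4 at 0, X6 at 0; solve each RREF row for its pivot's exponent:
  r0: exp(X1) + (1/2)·1 = 0 ⇒ exp(X1) = -1/2
  r1: exp(X2) + (-1/2)·1 = 0 ⇒ exp(X2) = 1/2
  r2: exp(X3) + (-1)·1 = 0 ⇒ exp(X3) = 1
Π_2 = X1^(-1/2) · X2^(1/2) · X3 · X5

["-1/2", "1/2", "1", "0", "1", "0"]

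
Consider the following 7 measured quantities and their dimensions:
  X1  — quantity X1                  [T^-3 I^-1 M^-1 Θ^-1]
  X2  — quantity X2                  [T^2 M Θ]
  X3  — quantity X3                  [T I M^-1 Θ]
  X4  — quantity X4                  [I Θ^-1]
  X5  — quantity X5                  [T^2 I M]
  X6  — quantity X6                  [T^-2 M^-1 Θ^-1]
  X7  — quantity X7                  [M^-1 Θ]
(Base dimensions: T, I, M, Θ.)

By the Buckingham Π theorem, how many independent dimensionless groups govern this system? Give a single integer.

4

Exponent matrix [T,I,M,Θ] × [X1,X2,X3,X4,X5,X6,X7]:
  T: [-3  2  1  0  2 -2  0]
  I: [-1  0  1  1  1  0  0]
  M: [-1  1 -1  0  1 -1 -1]
  Θ: [-1  1  1 -1  0 -1  1]
Echelon form has 3 nonzero rows (pivots: X1,X2,X3)
7 vars − rank 3 = 4 Π groups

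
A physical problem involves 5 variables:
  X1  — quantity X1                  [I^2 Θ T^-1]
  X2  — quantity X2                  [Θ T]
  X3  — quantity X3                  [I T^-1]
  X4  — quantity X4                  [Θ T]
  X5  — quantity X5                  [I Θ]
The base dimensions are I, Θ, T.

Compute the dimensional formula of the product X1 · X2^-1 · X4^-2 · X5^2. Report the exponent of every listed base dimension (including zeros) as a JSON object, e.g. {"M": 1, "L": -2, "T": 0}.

{"I": 4, "Θ": 0, "T": -4}

Dimensional matrix (I×Θ×T by X1×X2×X3×X4×X5):
  I: [ 2  0  1  0  1]
  Θ: [ 1  1  0  1  1]
  T: [-1  1 -1  1  0]
  [I]: (1)·2+(-1)·0+(-2)·0+(2)·1 = 4
  [Θ]: (1)·1+(-1)·1+(-2)·1+(2)·1 = 0
  [T]: (1)·-1+(-1)·1+(-2)·1+(2)·0 = -4
⇒ I^4 T^-4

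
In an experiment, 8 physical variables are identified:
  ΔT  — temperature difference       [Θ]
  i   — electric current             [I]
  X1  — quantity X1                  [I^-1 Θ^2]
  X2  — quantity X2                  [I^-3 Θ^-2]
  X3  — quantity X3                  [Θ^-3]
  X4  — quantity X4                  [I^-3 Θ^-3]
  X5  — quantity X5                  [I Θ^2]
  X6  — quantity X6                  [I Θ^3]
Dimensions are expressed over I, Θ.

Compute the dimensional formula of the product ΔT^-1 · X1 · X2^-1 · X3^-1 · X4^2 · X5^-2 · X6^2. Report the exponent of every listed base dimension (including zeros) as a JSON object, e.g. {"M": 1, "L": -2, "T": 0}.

{"I": -4, "Θ": 2}

Exponent matrix [I,Θ] × [ΔT,i,X1,X2,X3,X4,X5,X6]:
  I: [ 0  1 -1 -3  0 -3  1  1]
  Θ: [ 1  0  2 -2 -3 -3  2  3]
  [I]: (-1)·0+(1)·-1+(-1)·-3+(-1)·0+(2)·-3+(-2)·1+(2)·1 = -4
  [Θ]: (-1)·1+(1)·2+(-1)·-2+(-1)·-3+(2)·-3+(-2)·2+(2)·3 = 2
⇒ I^-4 Θ^2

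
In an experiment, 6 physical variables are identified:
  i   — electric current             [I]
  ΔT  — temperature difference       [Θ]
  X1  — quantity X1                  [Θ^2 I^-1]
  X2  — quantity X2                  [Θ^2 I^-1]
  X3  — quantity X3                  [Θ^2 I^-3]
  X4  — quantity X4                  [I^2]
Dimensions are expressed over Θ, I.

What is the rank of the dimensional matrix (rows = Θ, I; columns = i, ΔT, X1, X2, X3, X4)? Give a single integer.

2

Write exponents as rows Θ,I / cols i,ΔT,X1,X2,X3,X4:
  Θ: [ 0  1  2  2  2  0]
  I: [ 1  0 -1 -1 -3  2]
Echelon form has 2 nonzero rows (pivots: i,ΔT)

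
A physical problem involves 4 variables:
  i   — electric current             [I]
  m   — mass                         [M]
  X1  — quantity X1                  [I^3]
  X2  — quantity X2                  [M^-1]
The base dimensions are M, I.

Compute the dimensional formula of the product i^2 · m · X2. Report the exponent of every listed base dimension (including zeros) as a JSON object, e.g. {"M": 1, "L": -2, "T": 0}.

{"M": 0, "I": 2}

Write exponents as rows M,I / cols i,m,X1,X2:
  M: [ 0  1  0 -1]
  I: [ 1  0  3  0]
  [M]: (2)·0+(1)·1+(1)·-1 = 0
  [I]: (2)·1+(1)·0+(1)·0 = 2
⇒ I^2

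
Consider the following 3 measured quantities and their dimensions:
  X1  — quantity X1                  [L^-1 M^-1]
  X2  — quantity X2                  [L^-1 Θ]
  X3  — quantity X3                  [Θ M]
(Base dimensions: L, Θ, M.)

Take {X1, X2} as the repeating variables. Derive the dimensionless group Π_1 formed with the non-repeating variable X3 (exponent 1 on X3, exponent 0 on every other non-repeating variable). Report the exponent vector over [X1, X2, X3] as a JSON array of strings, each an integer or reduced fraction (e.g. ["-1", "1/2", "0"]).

Exponent matrix [L,Θ,M] × [X1,X2,X3]:
  L: [-1 -1  0]
  Θ: [ 0  1  1]
  M: [-1  0  1]
RREF → pivots at {X1,X2} ⇒ r = 2
Pivot set = {X1,X2}, free = {X3}
RREF:
  r0: [   1    0   -1]
  r1: [   0    1    1]
  r2: [   0    0    0]
Fix exponent of X3 at 1; solve each RREF row for its pivot's exponent:
  r0: exp(X1) + (-1)·1 = 0 ⇒ exp(X1) = 1
  r1: exp(X2) + (1)·1 = 0 ⇒ exp(X2) = -1
Π_1 = X1 · X2^-1 · X3

["1", "-1", "1"]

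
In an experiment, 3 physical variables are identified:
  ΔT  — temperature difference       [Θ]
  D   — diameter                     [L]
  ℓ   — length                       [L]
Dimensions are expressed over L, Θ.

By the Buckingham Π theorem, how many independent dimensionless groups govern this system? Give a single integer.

Dimensional matrix (L×Θ by ΔT×D×ℓ):
  L: [ 0  1  1]
  Θ: [ 1  0  0]
Echelon form has 2 nonzero rows (pivots: ΔT,D)
Π count = n − r = 3 − 2 = 1

1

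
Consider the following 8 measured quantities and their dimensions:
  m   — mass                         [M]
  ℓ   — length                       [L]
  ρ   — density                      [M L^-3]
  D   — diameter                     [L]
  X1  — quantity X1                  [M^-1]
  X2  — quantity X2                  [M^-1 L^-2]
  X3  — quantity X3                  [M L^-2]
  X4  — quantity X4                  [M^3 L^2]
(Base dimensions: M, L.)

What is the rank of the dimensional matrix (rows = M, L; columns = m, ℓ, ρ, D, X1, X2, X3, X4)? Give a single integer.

2

Exponent matrix [M,L] × [m,ℓ,ρ,D,X1,X2,X3,X4]:
  M: [ 1  0  1  0 -1 -1  1  3]
  L: [ 0  1 -3  1  0 -2 -2  2]
Row reduction gives pivot columns m,ℓ; rank = 2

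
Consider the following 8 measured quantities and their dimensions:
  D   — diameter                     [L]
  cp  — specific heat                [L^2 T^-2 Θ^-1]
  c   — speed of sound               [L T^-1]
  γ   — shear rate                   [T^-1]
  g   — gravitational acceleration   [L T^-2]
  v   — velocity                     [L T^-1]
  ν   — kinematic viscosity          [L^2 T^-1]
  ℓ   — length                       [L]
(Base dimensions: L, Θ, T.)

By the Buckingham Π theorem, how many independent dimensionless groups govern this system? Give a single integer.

Dimensional matrix (L×Θ×T by D×cp×c×γ×g×v×ν×ℓ):
  L: [ 1  2  1  0  1  1  2  1]
  Θ: [ 0 -1  0  0  0  0  0  0]
  T: [ 0 -2 -1 -1 -2 -1 -1  0]
Echelon form has 3 nonzero rows (pivots: D,cp,c)
Π count = n − r = 8 − 3 = 5

5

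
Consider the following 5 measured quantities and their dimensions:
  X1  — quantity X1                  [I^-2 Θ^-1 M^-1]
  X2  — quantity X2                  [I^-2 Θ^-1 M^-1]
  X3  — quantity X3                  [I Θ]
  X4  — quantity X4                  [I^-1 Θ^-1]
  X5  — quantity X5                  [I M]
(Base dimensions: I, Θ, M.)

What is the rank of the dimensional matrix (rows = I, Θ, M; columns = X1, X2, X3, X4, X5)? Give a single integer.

Exponent matrix [I,Θ,M] × [X1,X2,X3,X4,X5]:
  I: [-2 -2  1 -1  1]
  Θ: [-1 -1  1 -1  0]
  M: [-1 -1  0  0  1]
Echelon form has 2 nonzero rows (pivots: X1,X3)

2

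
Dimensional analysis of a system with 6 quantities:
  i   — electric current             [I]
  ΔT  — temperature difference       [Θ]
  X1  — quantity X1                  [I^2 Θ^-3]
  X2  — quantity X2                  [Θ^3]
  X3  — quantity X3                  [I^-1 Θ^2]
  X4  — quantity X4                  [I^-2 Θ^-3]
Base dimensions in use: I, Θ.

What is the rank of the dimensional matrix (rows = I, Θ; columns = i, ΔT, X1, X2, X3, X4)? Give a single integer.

Dimensional matrix (I×Θ by i×ΔT×X1×X2×X3×X4):
  I: [ 1  0  2  0 -1 -2]
  Θ: [ 0  1 -3  3  2 -3]
RREF → pivots at {i,ΔT} ⇒ r = 2

2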